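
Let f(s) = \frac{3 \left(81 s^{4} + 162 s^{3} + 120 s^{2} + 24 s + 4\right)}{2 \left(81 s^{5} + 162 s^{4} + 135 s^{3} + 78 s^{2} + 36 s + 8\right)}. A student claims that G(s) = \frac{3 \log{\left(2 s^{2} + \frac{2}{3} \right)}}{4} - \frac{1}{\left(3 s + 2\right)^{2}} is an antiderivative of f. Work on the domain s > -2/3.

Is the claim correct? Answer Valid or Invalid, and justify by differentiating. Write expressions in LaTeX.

d/ds[G] = \frac{243 s^{4} + 486 s^{3} + 360 s^{2} + 72 s + 12}{162 s^{5} + 324 s^{4} + 270 s^{3} + 156 s^{2} + 72 s + 16}
This equals f(s) exactly, so the claim holds.

Valid: G'(s) = f(s).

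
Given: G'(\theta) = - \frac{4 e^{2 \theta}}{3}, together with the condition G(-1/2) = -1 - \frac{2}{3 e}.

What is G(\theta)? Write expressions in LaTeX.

G(\theta) = - \frac{2 e^{2 \theta}}{3} - 1

Whatever form G(\theta) takes, its d/d\theta must return the stated G'(\theta).
A general antiderivative is - \frac{2 e^{2 \theta}}{3} + C.
The condition gives C = -1 - \frac{2}{3 e} - (- \frac{2}{3 e}) = -1.
So G(\theta) = - \frac{2 e^{2 \theta}}{3} - 1.
Check: d/d\theta[- \frac{2 e^{2 \theta}}{3} - 1] = - \frac{4 e^{2 \theta}}{3} = G'(\theta).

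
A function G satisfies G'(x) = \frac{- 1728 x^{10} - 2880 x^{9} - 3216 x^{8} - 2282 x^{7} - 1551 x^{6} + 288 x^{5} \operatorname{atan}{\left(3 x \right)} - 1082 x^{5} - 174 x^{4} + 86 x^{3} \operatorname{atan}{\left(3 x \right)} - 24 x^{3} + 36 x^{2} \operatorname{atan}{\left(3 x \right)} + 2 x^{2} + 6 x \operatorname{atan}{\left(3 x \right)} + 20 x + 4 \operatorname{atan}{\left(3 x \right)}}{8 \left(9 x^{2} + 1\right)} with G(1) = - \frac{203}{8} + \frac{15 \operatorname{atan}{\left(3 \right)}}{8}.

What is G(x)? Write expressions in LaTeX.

Recognize the product-rule pattern: G'(x) = u'v + uv' with u = - 2 x^{4} - \frac{3 x^{2}}{4} - x, v = \frac{4 x^{5}}{3} + \frac{5 x^{4}}{2} + \frac{5 x^{3}}{2} + \frac{2 x^{2}}{3} - \frac{x}{2} - \frac{\operatorname{atan}{\left(3 x \right)}}{2}, so integration by parts undoes it.
A general antiderivative is \left(- 2 x^{4} - \frac{3 x^{2}}{4} - x\right) \left(\frac{4 x^{5}}{3} + \frac{5 x^{4}}{2} + \frac{5 x^{3}}{2} + \frac{2 x^{2}}{3} - \frac{x}{2} - \frac{\operatorname{atan}{\left(3 x \right)}}{2}\right) + C.
The condition gives C = - \frac{203}{8} + \frac{15 \operatorname{atan}{\left(3 \right)}}{8} - (- \frac{195}{8} + \frac{15 \operatorname{atan}{\left(3 \right)}}{8}) = -1.
So G(x) = \frac{x \left(- 8 x^{3} - 3 x - 4\right) \left(8 x^{5} + 15 x^{4} + 15 x^{3} + 4 x^{2} - 3 x - 3 \operatorname{atan}{\left(3 x \right)}\right) - 24}{24}.
Check: d/dx[\frac{x \left(- 8 x^{3} - 3 x - 4\right) \left(8 x^{5} + 15 x^{4} + 15 x^{3} + 4 x^{2} - 3 x - 3 \operatorname{atan}{\left(3 x \right)}\right) - 24}{24}] = \frac{- 1728 x^{10} - 2880 x^{9} - 3216 x^{8} - 2282 x^{7} - 1551 x^{6} + 288 x^{5} \operatorname{atan}{\left(3 x \right)} - 1082 x^{5} - 174 x^{4} + 86 x^{3} \operatorname{atan}{\left(3 x \right)} - 24 x^{3} + 36 x^{2} \operatorname{atan}{\left(3 x \right)} + 2 x^{2} + 6 x \operatorname{atan}{\left(3 x \right)} + 20 x + 4 \operatorname{atan}{\left(3 x \right)}}{72 x^{2} + 8}, which equals G'(x).

G(x) = \frac{x \left(- 8 x^{3} - 3 x - 4\right) \left(8 x^{5} + 15 x^{4} + 15 x^{3} + 4 x^{2} - 3 x - 3 \operatorname{atan}{\left(3 x \right)}\right) - 24}{24}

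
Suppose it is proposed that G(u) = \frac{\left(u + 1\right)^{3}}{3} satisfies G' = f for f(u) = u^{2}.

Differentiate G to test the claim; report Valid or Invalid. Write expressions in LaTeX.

d/du[G] = u^{2} + 2 u + 1
d/du[G] - f(u) = 2 u + 1 != 0.

Invalid: d/du[G] - f = 2 u + 1, which is not 0.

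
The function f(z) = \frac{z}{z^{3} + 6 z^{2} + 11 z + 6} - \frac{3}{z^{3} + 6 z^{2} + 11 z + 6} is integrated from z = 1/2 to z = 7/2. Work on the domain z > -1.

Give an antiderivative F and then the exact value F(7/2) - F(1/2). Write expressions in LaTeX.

Antiderivative: F(z) = - 2 \log{\left(z + 1 \right)} + 5 \log{\left(z + 2 \right)} - 3 \log{\left(z + 3 \right)}; value = - 3 \log{\left(\frac{13}{2} \right)} - 5 \log{\left(\frac{5}{2} \right)} - 2 \log{\left(\frac{9}{2} \right)} + 2 \log{\left(\frac{3}{2} \right)} + 3 \log{\left(\frac{7}{2} \right)} + 5 \log{\left(\frac{11}{2} \right)}

Factor the denominator (\left(z + 1\right) \left(z + 2\right) \left(z + 3\right)) and decompose: f = - \frac{3}{z + 3} + \frac{5}{z + 2} - \frac{2}{z + 1}; each piece integrates to a log, atan, or power term.
F(z) = - 2 \log{\left(z + 1 \right)} + 5 \log{\left(z + 2 \right)} - 3 \log{\left(z + 3 \right)} is an antiderivative of f.
Check: d/dz[- 2 \log{\left(z + 1 \right)} + 5 \log{\left(z + 2 \right)} - 3 \log{\left(z + 3 \right)}] = \frac{z - 3}{z^{3} + 6 z^{2} + 11 z + 6}, which equals f(z).
F(7/2) = - 3 \log{\left(\frac{13}{2} \right)} - 2 \log{\left(\frac{9}{2} \right)} + 5 \log{\left(\frac{11}{2} \right)}; F(1/2) = - 3 \log{\left(\frac{7}{2} \right)} - 2 \log{\left(\frac{3}{2} \right)} + 5 \log{\left(\frac{5}{2} \right)}.
Integral = F(7/2) - F(1/2) = - 3 \log{\left(\frac{13}{2} \right)} - 5 \log{\left(\frac{5}{2} \right)} - 2 \log{\left(\frac{9}{2} \right)} + 2 \log{\left(\frac{3}{2} \right)} + 3 \log{\left(\frac{7}{2} \right)} + 5 \log{\left(\frac{11}{2} \right)}.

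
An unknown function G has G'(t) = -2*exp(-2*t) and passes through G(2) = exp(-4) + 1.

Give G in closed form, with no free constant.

G(t) = 1 + exp(-2*t)

Any candidate G(t) must reproduce the stated G'(t) exactly.
A general antiderivative is exp(-2*t) + C.
The condition gives C = exp(-4) + 1 - (exp(-4)) = 1.
So G(t) = 1 + exp(-2*t).
Check: d/dt[1 + exp(-2*t)] = -2*exp(-2*t) = G'(t).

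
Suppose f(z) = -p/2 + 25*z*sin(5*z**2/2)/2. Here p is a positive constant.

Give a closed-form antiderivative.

Since d/dz undoes antidifferentiation here, F'(z) = f(z) is required of F(z).
Check: d/dz[(-p*z - 5*cos(5*z**2/2))/2] = -p/2 + 25*z*sin(5*z**2/2)/2 = f(z).

An antiderivative is F(z) = (-p*z - 5*cos(5*z**2/2))/2.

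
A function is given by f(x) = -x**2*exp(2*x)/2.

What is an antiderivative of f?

An antiderivative is F(x) = (-2*x**2 + 2*x - 1)*exp(2*x)/8.

Recognize the product-rule pattern: f = u'v + uv' with u = -x**2/4 + x/4 - 1/8, v = exp(2*x), so integration by parts undoes it.
Check: d/dx[(-2*x**2 + 2*x - 1)*exp(2*x)/8] = -x**2*exp(2*x)/2 = f(x).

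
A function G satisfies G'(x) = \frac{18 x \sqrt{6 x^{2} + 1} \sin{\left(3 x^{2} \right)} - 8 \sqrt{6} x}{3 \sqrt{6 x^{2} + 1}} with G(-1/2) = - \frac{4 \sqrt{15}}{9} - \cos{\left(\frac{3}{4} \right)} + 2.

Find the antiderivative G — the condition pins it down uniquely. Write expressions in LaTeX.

The proposed G(x) is checked by its d/dx: the result must match the given G'(x).
A general antiderivative is - \frac{4 \sqrt{4 x^{2} + \frac{2}{3}}}{3} - \cos{\left(3 x^{2} \right)} + C.
The condition gives C = - \frac{4 \sqrt{15}}{9} - \cos{\left(\frac{3}{4} \right)} + 2 - (- \frac{4 \sqrt{15}}{9} - \cos{\left(\frac{3}{4} \right)}) = 2.
So G(x) = - \frac{4 \sqrt{6} \sqrt{6 x^{2} + 1} + 9 \cos{\left(3 x^{2} \right)} - 18}{9}.
Check: d/dx[- \frac{4 \sqrt{6} \sqrt{6 x^{2} + 1} + 9 \cos{\left(3 x^{2} \right)} - 18}{9}] = \frac{18 x \sqrt{6 x^{2} + 1} \sin{\left(3 x^{2} \right)} - 8 \sqrt{6} x}{3 \sqrt{6 x^{2} + 1}} = G'(x).

G(x) = - \frac{4 \sqrt{6} \sqrt{6 x^{2} + 1} + 9 \cos{\left(3 x^{2} \right)} - 18}{9}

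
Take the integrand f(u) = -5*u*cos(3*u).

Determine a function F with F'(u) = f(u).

An antiderivative is F(u) = -5*u*sin(3*u)/3 - 5*cos(3*u)/9.

Any candidate F(u) must reproduce f(u) exactly when differentiated.
Check: d/du[-5*u*sin(3*u)/3 - 5*cos(3*u)/9] = -5*u*cos(3*u) = f(u).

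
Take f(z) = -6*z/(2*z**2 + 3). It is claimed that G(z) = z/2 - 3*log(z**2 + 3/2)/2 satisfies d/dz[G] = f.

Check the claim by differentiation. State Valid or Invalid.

d/dz[G] = (2*z**2 - 12*z + 3)/(4*z**2 + 6)
d/dz[G] - f(z) = 1/2 != 0.

Invalid: d/dz[G] - f = 1/2, which is not 0.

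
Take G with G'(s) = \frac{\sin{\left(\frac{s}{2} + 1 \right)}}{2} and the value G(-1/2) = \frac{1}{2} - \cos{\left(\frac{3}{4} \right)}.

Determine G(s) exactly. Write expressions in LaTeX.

G(s) = \frac{1}{2} - \cos{\left(\frac{s}{2} + 1 \right)}

Since d/ds undoes antidifferentiation here, G(s) must give back the stated G'(s).
A general antiderivative is - \cos{\left(\frac{s}{2} + 1 \right)} + C.
The condition gives C = \frac{1}{2} - \cos{\left(\frac{3}{4} \right)} - (- \cos{\left(\frac{3}{4} \right)}) = \frac{1}{2}.
So G(s) = \frac{1}{2} - \cos{\left(\frac{s}{2} + 1 \right)}.
Check: d/ds[\frac{1}{2} - \cos{\left(\frac{s}{2} + 1 \right)}] = \frac{\sin{\left(\frac{s}{2} + 1 \right)}}{2} = G'(s).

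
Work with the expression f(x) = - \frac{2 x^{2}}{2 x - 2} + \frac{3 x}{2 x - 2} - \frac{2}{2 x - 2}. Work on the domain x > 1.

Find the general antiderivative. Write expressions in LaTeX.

Integrate term by term and add the pieces.
Check: d/dx[- \frac{x^{2} - x + \log{\left(3 x - 3 \right)} - 2}{2}] = \frac{- 2 x^{2} + 3 x - 2}{2 x - 2}, which equals f(x).

F(x) = - \frac{x^{2} - x + \log{\left(3 x - 3 \right)} - 2}{2} + C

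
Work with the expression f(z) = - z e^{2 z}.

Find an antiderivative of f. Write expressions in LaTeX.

An antiderivative is F(z) = - \frac{\left(2 z - 1\right) e^{2 z}}{4}.

Recognize the product-rule pattern: f = u'v + uv' with u = \frac{1}{4} - \frac{z}{2}, v = e^{2 z}, so integration by parts undoes it.
Check: d/dz[- \frac{\left(2 z - 1\right) e^{2 z}}{4}] = - z e^{2 z} = f(z).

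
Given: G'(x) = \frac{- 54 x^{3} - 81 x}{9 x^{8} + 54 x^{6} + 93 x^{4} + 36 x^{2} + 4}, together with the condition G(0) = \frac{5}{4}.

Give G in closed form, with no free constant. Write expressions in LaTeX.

G(x) = \frac{- 6 x^{4} - 18 x^{2} + 5}{2 \left(3 x^{4} + 9 x^{2} + 2\right)}

The substitution u = x^{4} + 3 x^{2} + \frac{2}{3} works: G'(x) is exactly (dG/du)*(du/dx) for that inner function.
A general antiderivative is \frac{3}{2 \left(x^{4} + 3 x^{2} + \frac{2}{3}\right)} + C.
The condition gives C = \frac{5}{4} - (\frac{9}{4}) = -1.
So G(x) = \frac{- 6 x^{4} - 18 x^{2} + 5}{2 \left(3 x^{4} + 9 x^{2} + 2\right)}.
Check: d/dx[\frac{- 6 x^{4} - 18 x^{2} + 5}{2 \left(3 x^{4} + 9 x^{2} + 2\right)}] = \frac{- 54 x^{3} - 81 x}{9 x^{8} + 54 x^{6} + 93 x^{4} + 36 x^{2} + 4} = G'(x).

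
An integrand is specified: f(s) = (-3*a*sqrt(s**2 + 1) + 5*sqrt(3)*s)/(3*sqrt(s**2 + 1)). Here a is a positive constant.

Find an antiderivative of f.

A candidate is checked by its d/ds: the result must match f(s).
Check: d/ds[(-3*a*s + 5*sqrt(3)*sqrt(s**2 + 1))/3] = (-3*a*sqrt(s**2 + 1) + 5*sqrt(3)*s)/(3*sqrt(s**2 + 1)) = f(s).

An antiderivative is F(s) = (-3*a*s + 5*sqrt(3)*sqrt(s**2 + 1))/3.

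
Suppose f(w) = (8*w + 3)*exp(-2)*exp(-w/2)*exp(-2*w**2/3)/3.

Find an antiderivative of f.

An antiderivative is F(w) = -2*exp(-2*w**2/3 - w/2 - 2).

The substitution u = -2*w**2/3 - w/2 - 2 works: f is exactly (dF/du)*(du/dw) for that inner function.
Check: d/dw[-2*exp(-2*w**2/3 - w/2 - 2)] = (8*w + 3)*exp(-2)*exp(-w/2)*exp(-2*w**2/3)/3 = f(w).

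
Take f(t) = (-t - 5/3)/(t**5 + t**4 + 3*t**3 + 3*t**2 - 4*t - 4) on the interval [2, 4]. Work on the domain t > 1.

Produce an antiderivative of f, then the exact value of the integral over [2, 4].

Antiderivative: F(t) = -2*log(t - 1)/15 + 4*log(t + 1)/25 - log(t**2 + 4)/75 + 17*atan(t/2)/150 - 1/(15*t + 15); value = -22*log(3)/75 - 17*pi/600 - log(20)/75 + 2/225 + log(8)/75 + 17*atan(2)/150 + 4*log(5)/25

Factor the denominator (3*(t - 1)*(t + 1)**2*(t**2 + 4)) and decompose: f = -(2*t - 17)/(75*(t**2 + 4)) + 4/(25*(t + 1)) + 1/(15*(t + 1)**2) - 2/(15*(t - 1)); each piece integrates to a log, atan, or power term.
F(t) = -2*log(t - 1)/15 + 4*log(t + 1)/25 - log(t**2 + 4)/75 + 17*atan(t/2)/150 - 1/(15*t + 15) is an antiderivative of f.
Check: d/dt[-2*log(t - 1)/15 + 4*log(t + 1)/25 - log(t**2 + 4)/75 + 17*atan(t/2)/150 - 1/(15*t + 15)] = (-3*t - 5)/(3*t**5 + 3*t**4 + 9*t**3 + 9*t**2 - 12*t - 12), which equals f(t).
F(4) = -2*log(3)/15 - log(20)/75 - 1/75 + 17*atan(2)/150 + 4*log(5)/25; F(2) = -log(8)/75 - 1/45 + 17*pi/600 + 4*log(3)/25.
Integral = F(4) - F(2) = -22*log(3)/75 - 17*pi/600 - log(20)/75 + 2/225 + log(8)/75 + 17*atan(2)/150 + 4*log(5)/25.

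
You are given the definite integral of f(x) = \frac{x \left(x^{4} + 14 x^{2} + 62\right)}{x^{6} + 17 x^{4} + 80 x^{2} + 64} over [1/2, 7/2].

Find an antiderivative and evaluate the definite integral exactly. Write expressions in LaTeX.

Antiderivative: F(x) = \frac{\log{\left(\frac{x^{2}}{2} + \frac{1}{2} \right)}}{2} + \frac{1}{x^{2} + 8}; value = - \frac{64}{891} - \frac{\log{\left(\frac{5}{8} \right)}}{2} + \frac{\log{\left(\frac{53}{8} \right)}}{2}

Since d/dx undoes antidifferentiation here, F'(x) = f(x) is required of F(x).
F(x) = \frac{\log{\left(\frac{x^{2}}{2} + \frac{1}{2} \right)}}{2} + \frac{1}{x^{2} + 8} is an antiderivative of f.
Check: d/dx[\frac{\log{\left(\frac{x^{2}}{2} + \frac{1}{2} \right)}}{2} + \frac{1}{x^{2} + 8}] = \frac{x^{5} + 14 x^{3} + 62 x}{x^{6} + 17 x^{4} + 80 x^{2} + 64}, which equals f(x).
F(7/2) = \frac{4}{81} + \frac{\log{\left(\frac{53}{8} \right)}}{2}; F(1/2) = \frac{\log{\left(\frac{5}{8} \right)}}{2} + \frac{4}{33}.
Integral = F(7/2) - F(1/2) = - \frac{64}{891} - \frac{\log{\left(\frac{5}{8} \right)}}{2} + \frac{\log{\left(\frac{53}{8} \right)}}{2}.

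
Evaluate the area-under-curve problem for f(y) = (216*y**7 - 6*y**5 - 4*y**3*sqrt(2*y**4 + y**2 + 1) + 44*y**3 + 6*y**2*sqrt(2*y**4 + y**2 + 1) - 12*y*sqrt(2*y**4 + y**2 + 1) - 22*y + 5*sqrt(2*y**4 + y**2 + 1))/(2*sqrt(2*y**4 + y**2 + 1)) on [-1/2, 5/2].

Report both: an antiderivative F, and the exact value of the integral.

Since d/dy undoes antidifferentiation here, F'(y) = f(y) is required of F(y).
F(y) = 9*y**4*sqrt(2*y**4 + y**2 + 1) - y**4/2 + y**3 - 6*y**2*sqrt(2*y**4 + y**2 + 1) - 3*y**2 + 5*y/2 + sqrt(2*y**4 + y**2 + 1) is an antiderivative of f.
Check: d/dy[9*y**4*sqrt(2*y**4 + y**2 + 1) - y**4/2 + y**3 - 6*y**2*sqrt(2*y**4 + y**2 + 1) - 3*y**2 + 5*y/2 + sqrt(2*y**4 + y**2 + 1)] = (216*y**7 - 6*y**5 - 4*y**3*sqrt(2*y**4 + y**2 + 1) + 44*y**3 + 6*y**2*sqrt(2*y**4 + y**2 + 1) - 12*y*sqrt(2*y**4 + y**2 + 1) - 22*y + 5*sqrt(2*y**4 + y**2 + 1))/(2*sqrt(2*y**4 + y**2 + 1)) = f(y).
F(5/2) = -525/32 + 5041*sqrt(1366)/64; F(-1/2) = -69/32 + sqrt(22)/64.
Integral = F(5/2) - F(-1/2) = -57/4 - sqrt(22)/64 + 5041*sqrt(1366)/64.

Antiderivative: F(y) = 9*y**4*sqrt(2*y**4 + y**2 + 1) - y**4/2 + y**3 - 6*y**2*sqrt(2*y**4 + y**2 + 1) - 3*y**2 + 5*y/2 + sqrt(2*y**4 + y**2 + 1); value = -57/4 - sqrt(22)/64 + 5041*sqrt(1366)/64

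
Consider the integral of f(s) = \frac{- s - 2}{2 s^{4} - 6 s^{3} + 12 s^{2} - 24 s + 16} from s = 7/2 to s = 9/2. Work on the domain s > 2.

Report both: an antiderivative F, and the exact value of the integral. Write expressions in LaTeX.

Factor the denominator (2 \left(s - 2\right) \left(s - 1\right) \left(s^{2} + 4\right)) and decompose: f = - \frac{s - 4}{20 \left(s^{2} + 4\right)} + \frac{3}{10 \left(s - 1\right)} - \frac{1}{4 \left(s - 2\right)}; each piece integrates to a log, atan, or power term.
F(s) = \frac{- 10 \log{\left(s - 2 \right)} + 12 \log{\left(s - 1 \right)} - \log{\left(s^{2} + 4 \right)} + 4 \operatorname{atan}{\left(\frac{s}{2} \right)}}{40} is an antiderivative of f.
Check: d/ds[\frac{- 10 \log{\left(s - 2 \right)} + 12 \log{\left(s - 1 \right)} - \log{\left(s^{2} + 4 \right)} + 4 \operatorname{atan}{\left(\frac{s}{2} \right)}}{40}] = \frac{- s - 2}{2 s^{4} - 6 s^{3} + 12 s^{2} - 24 s + 16} = f(s).
F(9/2) = - \frac{\log{\left(\frac{5}{2} \right)}}{4} - \frac{\log{\left(\frac{97}{4} \right)}}{40} + \frac{\operatorname{atan}{\left(\frac{9}{4} \right)}}{10} + \frac{3 \log{\left(\frac{7}{2} \right)}}{10}; F(7/2) = - \frac{\log{\left(\frac{3}{2} \right)}}{4} - \frac{\log{\left(\frac{65}{4} \right)}}{40} + \frac{\operatorname{atan}{\left(\frac{7}{4} \right)}}{10} + \frac{3 \log{\left(\frac{5}{2} \right)}}{10}.
Integral = F(9/2) - F(7/2) = - \frac{11 \log{\left(\frac{5}{2} \right)}}{20} - \frac{\operatorname{atan}{\left(\frac{7}{4} \right)}}{10} - \frac{\log{\left(\frac{97}{4} \right)}}{40} + \frac{\log{\left(\frac{65}{4} \right)}}{40} + \frac{\log{\left(\frac{3}{2} \right)}}{4} + \frac{\operatorname{atan}{\left(\frac{9}{4} \right)}}{10} + \frac{3 \log{\left(\frac{7}{2} \right)}}{10}.

Antiderivative: F(s) = \frac{- 10 \log{\left(s - 2 \right)} + 12 \log{\left(s - 1 \right)} - \log{\left(s^{2} + 4 \right)} + 4 \operatorname{atan}{\left(\frac{s}{2} \right)}}{40}; value = - \frac{11 \log{\left(\frac{5}{2} \right)}}{20} - \frac{\operatorname{atan}{\left(\frac{7}{4} \right)}}{10} - \frac{\log{\left(\frac{97}{4} \right)}}{40} + \frac{\log{\left(\frac{65}{4} \right)}}{40} + \frac{\log{\left(\frac{3}{2} \right)}}{4} + \frac{\operatorname{atan}{\left(\frac{9}{4} \right)}}{10} + \frac{3 \log{\left(\frac{7}{2} \right)}}{10}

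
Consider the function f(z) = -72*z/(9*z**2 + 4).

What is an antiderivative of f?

The substitution u = 3*z**2 + 4/3 works: f is exactly (dF/du)*(du/dz) for that inner function.
Check: d/dz[-4*log(3*z**2 + 4/3)] = -72*z/(9*z**2 + 4) = f(z).

An antiderivative is F(z) = -4*log(3*z**2 + 4/3).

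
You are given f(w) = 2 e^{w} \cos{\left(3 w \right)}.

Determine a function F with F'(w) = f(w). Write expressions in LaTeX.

Differentiate the proposed F(w) back; it has to land on f(w) exactly.
Check: d/dw[\frac{\left(3 \sin{\left(3 w \right)} + \cos{\left(3 w \right)}\right) e^{w}}{5}] = 2 e^{w} \cos{\left(3 w \right)} = f(w).

An antiderivative is F(w) = \frac{\left(3 \sin{\left(3 w \right)} + \cos{\left(3 w \right)}\right) e^{w}}{5}.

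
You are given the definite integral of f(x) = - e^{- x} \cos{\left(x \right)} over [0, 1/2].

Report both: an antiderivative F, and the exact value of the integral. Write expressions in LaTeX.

Antiderivative: F(x) = - \frac{e^{- x} \sin{\left(x \right)}}{2} + \frac{e^{- x} \cos{\left(x \right)}}{2}; value = - \frac{1}{2} - \frac{\sin{\left(\frac{1}{2} \right)}}{2 e^{\frac{1}{2}}} + \frac{\cos{\left(\frac{1}{2} \right)}}{2 e^{\frac{1}{2}}}

Check any antiderivative F(x) by computing F'(x) and comparing it with f(x).
F(x) = - \frac{e^{- x} \sin{\left(x \right)}}{2} + \frac{e^{- x} \cos{\left(x \right)}}{2} is an antiderivative of f.
Check: d/dx[- \frac{e^{- x} \sin{\left(x \right)}}{2} + \frac{e^{- x} \cos{\left(x \right)}}{2}] = - e^{- x} \cos{\left(x \right)} = f(x).
F(1/2) = - \frac{\sin{\left(\frac{1}{2} \right)}}{2 e^{\frac{1}{2}}} + \frac{\cos{\left(\frac{1}{2} \right)}}{2 e^{\frac{1}{2}}}; F(0) = \frac{1}{2}.
Integral = F(1/2) - F(0) = - \frac{1}{2} - \frac{\sin{\left(\frac{1}{2} \right)}}{2 e^{\frac{1}{2}}} + \frac{\cos{\left(\frac{1}{2} \right)}}{2 e^{\frac{1}{2}}}.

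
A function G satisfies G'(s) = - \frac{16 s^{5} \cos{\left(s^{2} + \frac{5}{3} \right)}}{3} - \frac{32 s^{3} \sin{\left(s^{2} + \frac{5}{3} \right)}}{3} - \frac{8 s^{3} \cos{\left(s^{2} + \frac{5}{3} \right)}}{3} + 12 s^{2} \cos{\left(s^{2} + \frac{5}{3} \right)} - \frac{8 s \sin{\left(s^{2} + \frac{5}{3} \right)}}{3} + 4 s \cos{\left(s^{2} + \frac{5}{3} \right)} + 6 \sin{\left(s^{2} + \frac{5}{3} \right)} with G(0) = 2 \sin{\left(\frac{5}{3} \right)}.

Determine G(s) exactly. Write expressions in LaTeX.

G'(s) has the shape u'v + uv' for u = - \frac{8 s^{4}}{3} - \frac{4 s^{2}}{3} + 6 s + 2 and v = \sin{\left(s^{2} + \frac{5}{3} \right)} — it is the derivative of the product u*v.
A general antiderivative is - 2 \left(\frac{4 s^{4}}{3} + \frac{2 s^{2}}{3} - 3 s - 1\right) \sin{\left(s^{2} + \frac{5}{3} \right)} + C.
The condition gives C = 2 \sin{\left(\frac{5}{3} \right)} - (2 \sin{\left(\frac{5}{3} \right)}) = 0.
So G(s) = - 2 \left(\frac{4 s^{4}}{3} + \frac{2 s^{2}}{3} - 3 s - 1\right) \sin{\left(s^{2} + \frac{5}{3} \right)}.
Check: d/ds[- 2 \left(\frac{4 s^{4}}{3} + \frac{2 s^{2}}{3} - 3 s - 1\right) \sin{\left(s^{2} + \frac{5}{3} \right)}] = - \frac{16 s^{5} \cos{\left(s^{2} + \frac{5}{3} \right)}}{3} - \frac{32 s^{3} \sin{\left(s^{2} + \frac{5}{3} \right)}}{3} - \frac{8 s^{3} \cos{\left(s^{2} + \frac{5}{3} \right)}}{3} + 12 s^{2} \cos{\left(s^{2} + \frac{5}{3} \right)} - \frac{8 s \sin{\left(s^{2} + \frac{5}{3} \right)}}{3} + 4 s \cos{\left(s^{2} + \frac{5}{3} \right)} + 6 \sin{\left(s^{2} + \frac{5}{3} \right)} = G'(s).

G(s) = - 2 \left(\frac{4 s^{4}}{3} + \frac{2 s^{2}}{3} - 3 s - 1\right) \sin{\left(s^{2} + \frac{5}{3} \right)}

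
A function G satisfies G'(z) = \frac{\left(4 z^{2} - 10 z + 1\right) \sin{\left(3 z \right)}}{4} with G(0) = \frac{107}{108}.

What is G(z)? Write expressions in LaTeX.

The proposed G(z) is checked by its d/dz: the result must match the given G'(z).
A general antiderivative is - \frac{z^{2} \cos{\left(3 z \right)}}{3} + \frac{2 z \sin{\left(3 z \right)}}{9} + \frac{5 z \cos{\left(3 z \right)}}{6} - \frac{5 \sin{\left(3 z \right)}}{18} - \frac{\cos{\left(3 z \right)}}{108} + C.
The condition gives C = \frac{107}{108} - (- \frac{1}{108}) = 1.
So G(z) = - \frac{z^{2} \cos{\left(3 z \right)}}{3} + \frac{2 z \sin{\left(3 z \right)}}{9} + \frac{5 z \cos{\left(3 z \right)}}{6} - \frac{5 \sin{\left(3 z \right)}}{18} - \frac{\cos{\left(3 z \right)}}{108} + 1.
Check: d/dz[- \frac{z^{2} \cos{\left(3 z \right)}}{3} + \frac{2 z \sin{\left(3 z \right)}}{9} + \frac{5 z \cos{\left(3 z \right)}}{6} - \frac{5 \sin{\left(3 z \right)}}{18} - \frac{\cos{\left(3 z \right)}}{108} + 1] = z^{2} \sin{\left(3 z \right)} - \frac{5 z \sin{\left(3 z \right)}}{2} + \frac{\sin{\left(3 z \right)}}{4}, which equals G'(z).

G(z) = - \frac{z^{2} \cos{\left(3 z \right)}}{3} + \frac{2 z \sin{\left(3 z \right)}}{9} + \frac{5 z \cos{\left(3 z \right)}}{6} - \frac{5 \sin{\left(3 z \right)}}{18} - \frac{\cos{\left(3 z \right)}}{108} + 1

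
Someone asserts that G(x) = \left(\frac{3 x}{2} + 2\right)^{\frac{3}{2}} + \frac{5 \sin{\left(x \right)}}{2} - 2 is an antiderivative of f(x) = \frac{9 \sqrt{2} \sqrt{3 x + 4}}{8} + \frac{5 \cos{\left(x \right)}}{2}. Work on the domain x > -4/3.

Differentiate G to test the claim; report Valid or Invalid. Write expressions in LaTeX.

Valid. The derivative of G reproduces f.

d/dx[G] = \frac{\sqrt{2} \left(9 \sqrt{3 x + 4} + 10 \sqrt{2} \cos{\left(x \right)}\right)}{8}
This equals f(x) exactly, so the claim holds.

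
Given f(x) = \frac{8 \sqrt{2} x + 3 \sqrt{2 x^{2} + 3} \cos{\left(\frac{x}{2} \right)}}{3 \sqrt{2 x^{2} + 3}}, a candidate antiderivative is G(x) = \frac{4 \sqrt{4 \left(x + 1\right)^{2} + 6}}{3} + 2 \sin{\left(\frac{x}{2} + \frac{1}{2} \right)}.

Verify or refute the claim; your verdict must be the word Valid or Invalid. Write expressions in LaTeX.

d/dx[G] = \frac{8 \sqrt{2} x + 3 \sqrt{2 x^{2} + 4 x + 5} \cos{\left(\frac{x}{2} + \frac{1}{2} \right)} + 8 \sqrt{2}}{3 \sqrt{2 x^{2} + 4 x + 5}}
d/dx[G] - f(x) = \frac{8 \sqrt{2} x \sqrt{2 x^{2} + 3} - 8 \sqrt{2} x \sqrt{2 x^{2} + 4 x + 5} - 3 \sqrt{2 x^{2} + 3} \sqrt{2 x^{2} + 4 x + 5} \cos{\left(\frac{x}{2} \right)} + 3 \sqrt{2 x^{2} + 3} \sqrt{2 x^{2} + 4 x + 5} \cos{\left(\frac{x}{2} + \frac{1}{2} \right)} + 8 \sqrt{2} \sqrt{2 x^{2} + 3}}{3 \sqrt{2 x^{2} + 3} \sqrt{2 x^{2} + 4 x + 5}} != 0.

Invalid: d/dx[G] - f = \frac{8 \sqrt{2} x \sqrt{2 x^{2} + 3} - 8 \sqrt{2} x \sqrt{2 x^{2} + 4 x + 5} - 3 \sqrt{2 x^{2} + 3} \sqrt{2 x^{2} + 4 x + 5} \cos{\left(\frac{x}{2} \right)} + 3 \sqrt{2 x^{2} + 3} \sqrt{2 x^{2} + 4 x + 5} \cos{\left(\frac{x}{2} + \frac{1}{2} \right)} + 8 \sqrt{2} \sqrt{2 x^{2} + 3}}{3 \sqrt{2 x^{2} + 3} \sqrt{2 x^{2} + 4 x + 5}}, which is not 0.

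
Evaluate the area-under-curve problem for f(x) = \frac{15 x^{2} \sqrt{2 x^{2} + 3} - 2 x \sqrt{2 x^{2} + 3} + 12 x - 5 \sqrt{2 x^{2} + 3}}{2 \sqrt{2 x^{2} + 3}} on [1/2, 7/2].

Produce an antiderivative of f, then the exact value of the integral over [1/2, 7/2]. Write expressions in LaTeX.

Antiderivative: F(x) = \frac{5 x^{3}}{2} - \frac{x^{2}}{2} - \frac{5 x}{2} + 3 \sqrt{2 x^{2} + 3}; value = - \frac{3 \sqrt{14}}{2} + \frac{3 \sqrt{110}}{2} + \frac{747}{8}

A first test for any F(x): its x-derivative must equal f(x) identically.
F(x) = \frac{5 x^{3}}{2} - \frac{x^{2}}{2} - \frac{5 x}{2} + 3 \sqrt{2 x^{2} + 3} is an antiderivative of f.
Check: d/dx[\frac{5 x^{3}}{2} - \frac{x^{2}}{2} - \frac{5 x}{2} + 3 \sqrt{2 x^{2} + 3}] = \frac{15 x^{2} \sqrt{2 x^{2} + 3} - 2 x \sqrt{2 x^{2} + 3} + 12 x - 5 \sqrt{2 x^{2} + 3}}{2 \sqrt{2 x^{2} + 3}} = f(x).
F(7/2) = \frac{3 \sqrt{110}}{2} + \frac{1477}{16}; F(1/2) = - \frac{17}{16} + \frac{3 \sqrt{14}}{2}.
Integral = F(7/2) - F(1/2) = - \frac{3 \sqrt{14}}{2} + \frac{3 \sqrt{110}}{2} + \frac{747}{8}.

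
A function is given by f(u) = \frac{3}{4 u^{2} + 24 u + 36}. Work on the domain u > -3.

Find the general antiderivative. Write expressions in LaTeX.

F(u) = - \frac{3}{4 \left(u + 3\right)} + C

A candidate is checked by its d/du: the result must match f(u).
Check: d/du[- \frac{3}{4 \left(u + 3\right)}] = \frac{3}{4 u^{2} + 24 u + 36} = f(u).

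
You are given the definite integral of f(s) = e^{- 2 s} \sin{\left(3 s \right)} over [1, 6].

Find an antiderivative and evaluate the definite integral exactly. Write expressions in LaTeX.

A candidate is checked by its d/ds: the result must match f(s).
F(s) = - \frac{\left(2 \sin{\left(3 s \right)} + 3 \cos{\left(3 s \right)}\right) e^{- 2 s}}{13} is an antiderivative of f.
Check: d/ds[- \frac{\left(2 \sin{\left(3 s \right)} + 3 \cos{\left(3 s \right)}\right) e^{- 2 s}}{13}] = e^{- 2 s} \sin{\left(3 s \right)} = f(s).
F(6) = - \frac{3 \cos{\left(18 \right)}}{13 e^{12}} - \frac{2 \sin{\left(18 \right)}}{13 e^{12}}; F(1) = - \frac{2 \sin{\left(3 \right)}}{13 e^{2}} - \frac{3 \cos{\left(3 \right)}}{13 e^{2}}.
Integral = F(6) - F(1) = \frac{3 \cos{\left(3 \right)}}{13 e^{2}} - \frac{3 \cos{\left(18 \right)}}{13 e^{12}} - \frac{2 \sin{\left(18 \right)}}{13 e^{12}} + \frac{2 \sin{\left(3 \right)}}{13 e^{2}}.

Antiderivative: F(s) = - \frac{\left(2 \sin{\left(3 s \right)} + 3 \cos{\left(3 s \right)}\right) e^{- 2 s}}{13}; value = \frac{3 \cos{\left(3 \right)}}{13 e^{2}} - \frac{3 \cos{\left(18 \right)}}{13 e^{12}} - \frac{2 \sin{\left(18 \right)}}{13 e^{12}} + \frac{2 \sin{\left(3 \right)}}{13 e^{2}}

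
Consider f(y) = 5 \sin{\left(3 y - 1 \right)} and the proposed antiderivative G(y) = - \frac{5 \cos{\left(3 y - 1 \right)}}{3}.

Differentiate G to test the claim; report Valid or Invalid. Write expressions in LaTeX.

d/dy[G] = 5 \sin{\left(3 y - 1 \right)}
This equals f(y) exactly, so the claim holds.

Valid. The derivative of G reproduces f.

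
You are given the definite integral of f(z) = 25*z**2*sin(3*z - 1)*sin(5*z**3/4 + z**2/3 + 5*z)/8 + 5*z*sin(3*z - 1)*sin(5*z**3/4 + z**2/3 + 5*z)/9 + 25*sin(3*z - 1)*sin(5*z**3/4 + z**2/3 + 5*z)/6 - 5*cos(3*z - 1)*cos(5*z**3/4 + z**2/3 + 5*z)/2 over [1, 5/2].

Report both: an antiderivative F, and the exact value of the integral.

f has the shape u'v + uv' for u = -5*cos(5*z**3/4 + z**2/3 + 5*z)/6 and v = sin(3*z - 1) — it is the derivative of the product u*v.
F(z) = -5*sin(3*z - 1)*cos(5*z**3/4 + z**2/3 + 5*z)/6 is an antiderivative of f.
Check: d/dz[-5*sin(3*z - 1)*cos(5*z**3/4 + z**2/3 + 5*z)/6] = 25*z**2*sin(3*z - 1)*sin(5*z**3/4 + z**2/3 + 5*z)/8 + 5*z*sin(3*z - 1)*sin(5*z**3/4 + z**2/3 + 5*z)/9 + 25*sin(3*z - 1)*sin(5*z**3/4 + z**2/3 + 5*z)/6 - 5*cos(3*z - 1)*cos(5*z**3/4 + z**2/3 + 5*z)/2 = f(z).
F(5/2) = -5*sin(13/2)*cos(3275/96)/6; F(1) = -5*sin(2)*cos(79/12)/6.
Integral = F(5/2) - F(1) = -5*sin(13/2)*cos(3275/96)/6 + 5*sin(2)*cos(79/12)/6.

Antiderivative: F(z) = -5*sin(3*z - 1)*cos(5*z**3/4 + z**2/3 + 5*z)/6; value = -5*sin(13/2)*cos(3275/96)/6 + 5*sin(2)*cos(79/12)/6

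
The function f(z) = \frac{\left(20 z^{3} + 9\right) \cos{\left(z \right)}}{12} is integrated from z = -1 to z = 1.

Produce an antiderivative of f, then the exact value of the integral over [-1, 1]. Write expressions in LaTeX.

Check any antiderivative F(z) by computing F'(z) and comparing it with f(z).
F(z) = \frac{5 z^{3} \sin{\left(z \right)}}{3} + 5 z^{2} \cos{\left(z \right)} - 10 z \sin{\left(z \right)} + \frac{3 \sin{\left(z \right)}}{4} - 10 \cos{\left(z \right)} is an antiderivative of f.
Check: d/dz[\frac{5 z^{3} \sin{\left(z \right)}}{3} + 5 z^{2} \cos{\left(z \right)} - 10 z \sin{\left(z \right)} + \frac{3 \sin{\left(z \right)}}{4} - 10 \cos{\left(z \right)}] = \frac{5 z^{3} \cos{\left(z \right)}}{3} + \frac{3 \cos{\left(z \right)}}{4}, which equals f(z).
F(1) = - \frac{91 \sin{\left(1 \right)}}{12} - 5 \cos{\left(1 \right)}; F(-1) = - \frac{109 \sin{\left(1 \right)}}{12} - 5 \cos{\left(1 \right)}.
Integral = F(1) - F(-1) = \frac{3 \sin{\left(1 \right)}}{2}.

Antiderivative: F(z) = \frac{5 z^{3} \sin{\left(z \right)}}{3} + 5 z^{2} \cos{\left(z \right)} - 10 z \sin{\left(z \right)} + \frac{3 \sin{\left(z \right)}}{4} - 10 \cos{\left(z \right)}; value = \frac{3 \sin{\left(1 \right)}}{2}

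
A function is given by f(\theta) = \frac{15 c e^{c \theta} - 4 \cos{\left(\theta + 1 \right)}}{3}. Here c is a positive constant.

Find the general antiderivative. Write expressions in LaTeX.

Any candidate F(\theta) must reproduce f(\theta) exactly when differentiated.
Check: d/d\theta[\frac{15 e^{c \theta} - 4 \sin{\left(\theta + 1 \right)}}{3}] = 5 c e^{c \theta} - \frac{4 \cos{\left(\theta + 1 \right)}}{3}, which equals f(\theta).

F(\theta) = \frac{15 e^{c \theta} - 4 \sin{\left(\theta + 1 \right)}}{3} + C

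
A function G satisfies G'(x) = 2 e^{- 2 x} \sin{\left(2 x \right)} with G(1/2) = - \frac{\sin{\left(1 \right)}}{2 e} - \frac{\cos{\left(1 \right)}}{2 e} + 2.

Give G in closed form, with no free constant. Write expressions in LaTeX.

G(x) = \frac{\left(4 e^{2 x} - \sin{\left(2 x \right)} - \cos{\left(2 x \right)}\right) e^{- 2 x}}{2}

For G(x) to be correct, d/dx[G] must agree with the stated G'(x) identically.
A general antiderivative is - \frac{e^{- 2 x} \sin{\left(2 x \right)}}{2} - \frac{e^{- 2 x} \cos{\left(2 x \right)}}{2} + C.
The condition gives C = - \frac{\sin{\left(1 \right)}}{2 e} - \frac{\cos{\left(1 \right)}}{2 e} + 2 - (- \frac{\sin{\left(1 \right)}}{2 e} - \frac{\cos{\left(1 \right)}}{2 e}) = 2.
So G(x) = \frac{\left(4 e^{2 x} - \sin{\left(2 x \right)} - \cos{\left(2 x \right)}\right) e^{- 2 x}}{2}.
Check: d/dx[\frac{\left(4 e^{2 x} - \sin{\left(2 x \right)} - \cos{\left(2 x \right)}\right) e^{- 2 x}}{2}] = 2 e^{- 2 x} \sin{\left(2 x \right)} = G'(x).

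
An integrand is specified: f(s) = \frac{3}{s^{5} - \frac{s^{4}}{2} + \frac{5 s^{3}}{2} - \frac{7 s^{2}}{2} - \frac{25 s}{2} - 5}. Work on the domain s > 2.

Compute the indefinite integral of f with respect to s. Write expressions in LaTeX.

F(s) = \frac{28 \log{\left(s - 2 \right)} - 288 \log{\left(s + \frac{1}{2} \right)} + 210 \log{\left(s + 1 \right)} + 25 \log{\left(s^{2} + 5 \right)} + 2 \sqrt{5} \operatorname{atan}{\left(\frac{\sqrt{5} s}{5} \right)}}{630} + C

Factor the denominator (\left(s - 2\right) \left(s + 1\right) \left(2 s + 1\right) \left(s^{2} + 5\right)) and decompose: f = \frac{5 s + 1}{63 \left(s^{2} + 5\right)} - \frac{32}{35 \left(2 s + 1\right)} + \frac{1}{3 \left(s + 1\right)} + \frac{2}{45 \left(s - 2\right)}; each piece integrates to a log, atan, or power term.
Check: d/ds[\frac{28 \log{\left(s - 2 \right)} - 288 \log{\left(s + \frac{1}{2} \right)} + 210 \log{\left(s + 1 \right)} + 25 \log{\left(s^{2} + 5 \right)} + 2 \sqrt{5} \operatorname{atan}{\left(\frac{\sqrt{5} s}{5} \right)}}{630}] = \frac{6}{2 s^{5} - s^{4} + 5 s^{3} - 7 s^{2} - 25 s - 10}, which equals f(s).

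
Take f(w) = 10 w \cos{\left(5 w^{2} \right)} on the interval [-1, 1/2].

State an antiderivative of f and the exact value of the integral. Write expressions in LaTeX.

Antiderivative: F(w) = \sin{\left(5 w^{2} \right)}; value = \sin{\left(\frac{5}{4} \right)} - \sin{\left(5 \right)}

The substitution u = 5 w^{2} works: f is exactly (dF/du)*(du/dw) for that inner function.
F(w) = \sin{\left(5 w^{2} \right)} is an antiderivative of f.
Check: d/dw[\sin{\left(5 w^{2} \right)}] = 10 w \cos{\left(5 w^{2} \right)} = f(w).
F(1/2) = \sin{\left(\frac{5}{4} \right)}; F(-1) = \sin{\left(5 \right)}.
Integral = F(1/2) - F(-1) = \sin{\left(\frac{5}{4} \right)} - \sin{\left(5 \right)}.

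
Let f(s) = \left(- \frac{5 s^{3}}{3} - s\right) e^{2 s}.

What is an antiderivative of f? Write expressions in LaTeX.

An antiderivative is F(s) = - \frac{5 s^{3} e^{2 s}}{6} + \frac{5 s^{2} e^{2 s}}{4} - \frac{7 s e^{2 s}}{4} + \frac{7 e^{2 s}}{8}.

f has the shape u'v + uv' for u = - \frac{5 s^{3}}{6} + \frac{5 s^{2}}{4} - \frac{7 s}{4} + \frac{7}{8} and v = e^{2 s} — it is the derivative of the product u*v.
Check: d/ds[- \frac{5 s^{3} e^{2 s}}{6} + \frac{5 s^{2} e^{2 s}}{4} - \frac{7 s e^{2 s}}{4} + \frac{7 e^{2 s}}{8}] = - \frac{5 s^{3} e^{2 s}}{3} - s e^{2 s}, which equals f(s).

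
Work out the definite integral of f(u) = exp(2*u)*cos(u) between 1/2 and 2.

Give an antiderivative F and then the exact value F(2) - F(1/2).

Antiderivative: F(u) = exp(2*u)*sin(u)/5 + 2*exp(2*u)*cos(u)/5; value = 2*exp(4)*cos(2)/5 - 2*exp(1)*cos(1/2)/5 - exp(1)*sin(1/2)/5 + exp(4)*sin(2)/5

Check any antiderivative F(u) by computing F'(u) and comparing it with f(u).
F(u) = exp(2*u)*sin(u)/5 + 2*exp(2*u)*cos(u)/5 is an antiderivative of f.
Check: d/du[exp(2*u)*sin(u)/5 + 2*exp(2*u)*cos(u)/5] = exp(2*u)*cos(u) = f(u).
F(2) = 2*exp(4)*cos(2)/5 + exp(4)*sin(2)/5; F(1/2) = exp(1)*sin(1/2)/5 + 2*exp(1)*cos(1/2)/5.
Integral = F(2) - F(1/2) = 2*exp(4)*cos(2)/5 - 2*exp(1)*cos(1/2)/5 - exp(1)*sin(1/2)/5 + exp(4)*sin(2)/5.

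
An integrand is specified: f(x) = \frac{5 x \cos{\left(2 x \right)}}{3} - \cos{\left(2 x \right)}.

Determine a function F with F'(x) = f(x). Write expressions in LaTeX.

Integrate term by term and add the pieces.
Check: d/dx[\frac{5 x \sin{\left(2 x \right)}}{6} - \frac{\sin{\left(2 x \right)}}{2} + \frac{5 \cos{\left(2 x \right)}}{12}] = \frac{5 x \cos{\left(2 x \right)}}{3} - \cos{\left(2 x \right)} = f(x).

An antiderivative is F(x) = \frac{5 x \sin{\left(2 x \right)}}{6} - \frac{\sin{\left(2 x \right)}}{2} + \frac{5 \cos{\left(2 x \right)}}{12}.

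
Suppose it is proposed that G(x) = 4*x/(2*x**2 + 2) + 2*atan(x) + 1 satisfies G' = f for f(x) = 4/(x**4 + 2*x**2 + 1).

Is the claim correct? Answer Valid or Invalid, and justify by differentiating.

d/dx[G] = 4/(x**4 + 2*x**2 + 1)
This equals f(x) exactly, so the claim holds.

Valid. The derivative of G reproduces f.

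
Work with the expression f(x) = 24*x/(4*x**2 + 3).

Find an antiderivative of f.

An antiderivative is F(x) = 3*log(2*x**2 + 3/2).

The substitution u = 2*x**2 + 3/2 works: f is exactly (dF/du)*(du/dx) for that inner function.
Check: d/dx[3*log(2*x**2 + 3/2)] = 24*x/(4*x**2 + 3) = f(x).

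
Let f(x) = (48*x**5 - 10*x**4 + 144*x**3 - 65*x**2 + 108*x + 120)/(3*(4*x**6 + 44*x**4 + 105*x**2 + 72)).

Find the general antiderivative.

Since d/dx undoes antidifferentiation here, F'(x) = f(x) is required of F(x).
Check: d/dx[5*x/(6*x**2 + 9) + 2*log(x**2/2 + 4)] = (48*x**5 - 10*x**4 + 144*x**3 - 65*x**2 + 108*x + 120)/(12*x**6 + 132*x**4 + 315*x**2 + 216), which equals f(x).

F(x) = 5*x/(6*x**2 + 9) + 2*log(x**2/2 + 4) + C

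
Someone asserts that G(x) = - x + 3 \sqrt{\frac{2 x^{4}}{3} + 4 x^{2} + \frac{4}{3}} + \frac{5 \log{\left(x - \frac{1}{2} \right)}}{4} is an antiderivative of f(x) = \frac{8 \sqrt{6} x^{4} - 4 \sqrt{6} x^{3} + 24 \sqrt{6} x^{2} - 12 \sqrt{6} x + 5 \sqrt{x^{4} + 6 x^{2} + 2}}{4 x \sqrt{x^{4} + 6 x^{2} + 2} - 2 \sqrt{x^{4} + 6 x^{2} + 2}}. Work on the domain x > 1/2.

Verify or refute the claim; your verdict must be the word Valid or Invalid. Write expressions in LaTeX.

Invalid: d/dx[G] - f = -1, which is not 0.

d/dx[G] = \frac{8 \sqrt{6} x^{4} - 4 \sqrt{6} x^{3} + 24 \sqrt{6} x^{2} - 4 x \sqrt{x^{4} + 6 x^{2} + 2} - 12 \sqrt{6} x + 7 \sqrt{x^{4} + 6 x^{2} + 2}}{4 x \sqrt{x^{4} + 6 x^{2} + 2} - 2 \sqrt{x^{4} + 6 x^{2} + 2}}
d/dx[G] - f(x) = -1 != 0.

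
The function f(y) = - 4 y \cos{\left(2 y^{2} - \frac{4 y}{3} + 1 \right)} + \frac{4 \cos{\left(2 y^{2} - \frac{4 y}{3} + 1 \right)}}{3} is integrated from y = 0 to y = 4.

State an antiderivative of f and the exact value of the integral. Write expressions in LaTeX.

Antiderivative: F(y) = - \sin{\left(2 y^{2} - \frac{4 y}{3} + 1 \right)}; value = - \sin{\left(\frac{83}{3} \right)} + \sin{\left(1 \right)}

f matches the chain-rule pattern g'(h)*h' with inner function h(y) = 2 y^{2} - \frac{4 y}{3} + 1; substituting u = h(y) collapses the integral.
F(y) = - \sin{\left(2 y^{2} - \frac{4 y}{3} + 1 \right)} is an antiderivative of f.
Check: d/dy[- \sin{\left(2 y^{2} - \frac{4 y}{3} + 1 \right)}] = - 4 y \cos{\left(2 y^{2} - \frac{4 y}{3} + 1 \right)} + \frac{4 \cos{\left(2 y^{2} - \frac{4 y}{3} + 1 \right)}}{3} = f(y).
F(4) = - \sin{\left(\frac{83}{3} \right)}; F(0) = - \sin{\left(1 \right)}.
Integral = F(4) - F(0) = - \sin{\left(\frac{83}{3} \right)} + \sin{\left(1 \right)}.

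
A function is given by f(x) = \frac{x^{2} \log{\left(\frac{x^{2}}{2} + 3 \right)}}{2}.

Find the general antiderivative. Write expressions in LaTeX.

Whatever form F(x) takes, F'(x) = f(x) is non-negotiable.
Check: d/dx[\frac{3 x^{3} \log{\left(\frac{x^{2}}{2} + 3 \right)} - 2 x^{3} + 36 x - 36 \sqrt{6} \operatorname{atan}{\left(\frac{\sqrt{6} x}{6} \right)}}{18}] = \frac{x^{2} \log{\left(\frac{x^{2}}{2} + 3 \right)}}{2} = f(x).

F(x) = \frac{3 x^{3} \log{\left(\frac{x^{2}}{2} + 3 \right)} - 2 x^{3} + 36 x - 36 \sqrt{6} \operatorname{atan}{\left(\frac{\sqrt{6} x}{6} \right)}}{18} + C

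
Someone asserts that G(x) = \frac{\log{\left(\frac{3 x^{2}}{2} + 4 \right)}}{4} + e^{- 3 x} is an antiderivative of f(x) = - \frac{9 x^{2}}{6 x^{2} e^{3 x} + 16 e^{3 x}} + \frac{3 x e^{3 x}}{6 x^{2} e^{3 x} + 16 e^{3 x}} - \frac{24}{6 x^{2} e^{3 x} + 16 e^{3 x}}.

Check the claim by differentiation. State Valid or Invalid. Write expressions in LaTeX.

Invalid: d/dx[G] - f = - \frac{3 e^{- 3 x}}{2}, which is not 0.

d/dx[G] = \frac{- 18 x^{2} + 3 x e^{3 x} - 48}{6 x^{2} e^{3 x} + 16 e^{3 x}}
d/dx[G] - f(x) = - \frac{3 e^{- 3 x}}{2} != 0.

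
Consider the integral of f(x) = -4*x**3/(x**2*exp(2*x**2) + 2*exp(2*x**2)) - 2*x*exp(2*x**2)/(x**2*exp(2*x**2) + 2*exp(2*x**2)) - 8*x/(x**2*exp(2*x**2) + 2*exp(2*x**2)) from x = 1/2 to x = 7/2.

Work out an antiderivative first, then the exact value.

Antiderivative: F(x) = -(exp(2*x**2)*log(2*x**2 + 4) - 1)*exp(-2*x**2); value = -log(57/2) - exp(-1/2) + exp(-49/2) + log(9/2)

The integrand splits into summands that can be handled one at a time.
F(x) = -(exp(2*x**2)*log(2*x**2 + 4) - 1)*exp(-2*x**2) is an antiderivative of f.
Check: d/dx[-(exp(2*x**2)*log(2*x**2 + 4) - 1)*exp(-2*x**2)] = (-4*x**3 - 2*x*exp(2*x**2) - 8*x)/(x**2*exp(2*x**2) + 2*exp(2*x**2)), which equals f(x).
F(7/2) = -log(57/2) + exp(-49/2); F(1/2) = -log(9/2) + exp(-1/2).
Integral = F(7/2) - F(1/2) = -log(57/2) - exp(-1/2) + exp(-49/2) + log(9/2).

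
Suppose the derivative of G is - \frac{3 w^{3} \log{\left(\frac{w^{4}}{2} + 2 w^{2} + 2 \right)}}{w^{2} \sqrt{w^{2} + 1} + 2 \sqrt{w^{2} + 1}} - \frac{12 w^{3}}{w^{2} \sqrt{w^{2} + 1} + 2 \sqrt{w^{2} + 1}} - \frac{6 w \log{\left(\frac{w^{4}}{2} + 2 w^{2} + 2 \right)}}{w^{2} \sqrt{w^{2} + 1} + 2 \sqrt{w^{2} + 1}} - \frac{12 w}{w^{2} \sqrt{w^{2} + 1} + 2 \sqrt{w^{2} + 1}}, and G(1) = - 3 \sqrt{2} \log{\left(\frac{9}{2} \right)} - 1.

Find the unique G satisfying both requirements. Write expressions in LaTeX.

G(w) = - 3 \sqrt{w^{2} + 1} \log{\left(\frac{w^{4}}{2} + 2 w^{2} + 2 \right)} - 1

Recognize the product-rule pattern: G'(w) = u'v + uv' with u = - 3 \sqrt{w^{2} + 1}, v = \log{\left(\frac{w^{4}}{2} + 2 w^{2} + 2 \right)}, so integration by parts undoes it.
A general antiderivative is - 3 \sqrt{w^{2} + 1} \log{\left(\frac{w^{4}}{2} + 2 w^{2} + 2 \right)} + C.
The condition gives C = - 3 \sqrt{2} \log{\left(\frac{9}{2} \right)} - 1 - (- 3 \sqrt{2} \log{\left(\frac{9}{2} \right)}) = -1.
So G(w) = - 3 \sqrt{w^{2} + 1} \log{\left(\frac{w^{4}}{2} + 2 w^{2} + 2 \right)} - 1.
Check: d/dw[- 3 \sqrt{w^{2} + 1} \log{\left(\frac{w^{4}}{2} + 2 w^{2} + 2 \right)} - 1] = \frac{- 3 w^{3} \log{\left(\frac{w^{4}}{2} + 2 w^{2} + 2 \right)} - 12 w^{3} - 6 w \log{\left(\frac{w^{4}}{2} + 2 w^{2} + 2 \right)} - 12 w}{w^{2} \sqrt{w^{2} + 1} + 2 \sqrt{w^{2} + 1}}, which equals G'(w).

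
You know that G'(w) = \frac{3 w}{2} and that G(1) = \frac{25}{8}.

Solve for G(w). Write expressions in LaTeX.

Recover the given G'(w) by differentiating a candidate G(w); any mismatch rules it out.
A general antiderivative is \frac{3 w^{2}}{4} + \frac{3}{8} + C.
The condition gives C = \frac{25}{8} - (\frac{9}{8}) = 2.
So G(w) = \frac{3 w^{2}}{4} + \frac{19}{8}.
Check: d/dw[\frac{3 w^{2}}{4} + \frac{19}{8}] = \frac{3 w}{2} = G'(w).

G(w) = \frac{3 w^{2}}{4} + \frac{19}{8}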